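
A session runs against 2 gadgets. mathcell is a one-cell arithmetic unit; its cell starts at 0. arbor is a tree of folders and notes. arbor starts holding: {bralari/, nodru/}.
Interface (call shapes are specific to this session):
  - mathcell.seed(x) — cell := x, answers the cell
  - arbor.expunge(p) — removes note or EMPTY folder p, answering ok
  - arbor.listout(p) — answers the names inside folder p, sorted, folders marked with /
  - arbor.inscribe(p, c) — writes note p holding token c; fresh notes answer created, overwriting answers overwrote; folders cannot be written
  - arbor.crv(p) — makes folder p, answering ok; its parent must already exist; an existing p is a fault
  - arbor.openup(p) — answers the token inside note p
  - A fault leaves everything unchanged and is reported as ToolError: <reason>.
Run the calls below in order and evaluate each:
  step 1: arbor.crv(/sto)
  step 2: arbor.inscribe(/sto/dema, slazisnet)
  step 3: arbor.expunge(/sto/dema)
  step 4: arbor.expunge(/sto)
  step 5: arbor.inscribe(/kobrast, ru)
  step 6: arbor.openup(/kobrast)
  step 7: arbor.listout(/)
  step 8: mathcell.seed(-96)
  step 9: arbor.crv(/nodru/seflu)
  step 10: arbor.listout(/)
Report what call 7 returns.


Answer: [bralari/, kobrast, nodru/]

Derivation:
$ arbor.crv p: /sto
:: ok
$ arbor.inscribe p: /sto/dema c: slazisnet
:: created
$ arbor.expunge p: /sto/dema
:: ok
$ arbor.expunge p: /sto
:: ok
$ arbor.inscribe p: /kobrast c: ru
:: created
$ arbor.openup p: /kobrast
:: ru
$ arbor.listout p: /
:: [bralari/, kobrast, nodru/]
$ mathcell.seed x: -96
:: -96
$ arbor.crv p: /nodru/seflu
:: ok
$ arbor.listout p: /
:: [bralari/, kobrast, nodru/]


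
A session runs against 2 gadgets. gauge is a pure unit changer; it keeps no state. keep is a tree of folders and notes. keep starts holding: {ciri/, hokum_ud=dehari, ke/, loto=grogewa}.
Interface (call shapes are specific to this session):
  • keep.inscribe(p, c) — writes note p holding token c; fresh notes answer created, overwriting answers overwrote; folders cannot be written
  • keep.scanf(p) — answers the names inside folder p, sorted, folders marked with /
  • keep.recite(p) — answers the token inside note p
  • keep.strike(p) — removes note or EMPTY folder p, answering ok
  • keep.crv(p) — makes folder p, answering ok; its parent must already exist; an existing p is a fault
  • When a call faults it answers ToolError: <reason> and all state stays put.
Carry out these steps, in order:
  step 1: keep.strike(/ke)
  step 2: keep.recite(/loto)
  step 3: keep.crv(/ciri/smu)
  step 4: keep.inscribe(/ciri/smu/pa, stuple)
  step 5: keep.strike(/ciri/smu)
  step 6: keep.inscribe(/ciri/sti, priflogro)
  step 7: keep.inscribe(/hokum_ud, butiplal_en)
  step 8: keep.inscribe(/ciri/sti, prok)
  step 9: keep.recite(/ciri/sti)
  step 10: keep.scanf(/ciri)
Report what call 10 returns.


Answer: [smu/, sti]

Derivation:
~$ keep.strike p='/ke'
= ok
~$ keep.recite p='/loto'
= grogewa
~$ keep.crv p='/ciri/smu'
= ok
~$ keep.inscribe p='/ciri/smu/pa' c='stuple'
= created
~$ keep.strike p='/ciri/smu'
= ToolError: not empty
~$ keep.inscribe p='/ciri/sti' c='priflogro'
= created
~$ keep.inscribe p='/hokum_ud' c='butiplal_en'
= overwrote
~$ keep.inscribe p='/ciri/sti' c='prok'
= overwrote
~$ keep.recite p='/ciri/sti'
= prok
~$ keep.scanf p='/ciri'
= [smu/, sti]


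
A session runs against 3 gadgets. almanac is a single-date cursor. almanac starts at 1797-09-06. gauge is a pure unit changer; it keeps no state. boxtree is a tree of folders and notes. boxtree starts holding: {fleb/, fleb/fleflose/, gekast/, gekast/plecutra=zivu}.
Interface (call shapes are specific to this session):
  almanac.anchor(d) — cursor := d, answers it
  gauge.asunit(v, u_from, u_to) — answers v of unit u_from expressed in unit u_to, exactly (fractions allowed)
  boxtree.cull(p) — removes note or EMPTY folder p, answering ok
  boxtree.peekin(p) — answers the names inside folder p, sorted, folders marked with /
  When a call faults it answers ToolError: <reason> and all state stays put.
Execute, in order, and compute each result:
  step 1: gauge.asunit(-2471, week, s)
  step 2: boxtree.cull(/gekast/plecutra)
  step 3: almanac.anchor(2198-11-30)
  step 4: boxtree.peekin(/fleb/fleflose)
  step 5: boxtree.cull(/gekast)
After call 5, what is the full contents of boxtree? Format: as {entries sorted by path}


Now I run asunit with -2471, week, s, yielding -1494460800.
Then cull with /gekast/plecutra, and get ok.
Calling anchor with 2198-11-30: 2198-11-30.
Invoking peekin with /fleb/fleflose, and get [].
I use cull with /gekast, and see ok.

Answer: {fleb/, fleb/fleflose/}


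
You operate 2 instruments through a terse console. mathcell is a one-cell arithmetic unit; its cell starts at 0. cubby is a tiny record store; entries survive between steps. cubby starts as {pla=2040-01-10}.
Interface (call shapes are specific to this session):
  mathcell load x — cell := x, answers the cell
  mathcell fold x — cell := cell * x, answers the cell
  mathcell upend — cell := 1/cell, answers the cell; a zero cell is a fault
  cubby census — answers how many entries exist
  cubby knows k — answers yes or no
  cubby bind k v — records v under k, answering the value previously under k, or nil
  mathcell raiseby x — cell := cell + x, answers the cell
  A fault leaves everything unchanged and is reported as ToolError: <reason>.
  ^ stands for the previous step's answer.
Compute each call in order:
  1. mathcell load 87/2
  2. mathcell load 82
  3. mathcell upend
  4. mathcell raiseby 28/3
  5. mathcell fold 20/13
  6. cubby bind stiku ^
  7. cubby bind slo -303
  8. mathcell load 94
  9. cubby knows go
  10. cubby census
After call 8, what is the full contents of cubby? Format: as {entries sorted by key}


Answer: {pla=2040-01-10, slo=-303, stiku=22990/1599}

Derivation:
I invoke mathcell load using x=87/2, and see 87/2.
I call mathcell load using x=82, and get 82.
I run mathcell upend, → 1/82.
I use mathcell raiseby using x=28/3, — result: 2299/246.
I try mathcell fold using x=20/13, and see 22990/1599.
Using cubby bind using k=stiku, v=^, and get nil.
I try cubby bind using k=slo, v=-303, and get nil.
Then mathcell load using x=94, → 94.
I use cubby knows using k=go, giving no.
Calling cubby census, and observe 3.


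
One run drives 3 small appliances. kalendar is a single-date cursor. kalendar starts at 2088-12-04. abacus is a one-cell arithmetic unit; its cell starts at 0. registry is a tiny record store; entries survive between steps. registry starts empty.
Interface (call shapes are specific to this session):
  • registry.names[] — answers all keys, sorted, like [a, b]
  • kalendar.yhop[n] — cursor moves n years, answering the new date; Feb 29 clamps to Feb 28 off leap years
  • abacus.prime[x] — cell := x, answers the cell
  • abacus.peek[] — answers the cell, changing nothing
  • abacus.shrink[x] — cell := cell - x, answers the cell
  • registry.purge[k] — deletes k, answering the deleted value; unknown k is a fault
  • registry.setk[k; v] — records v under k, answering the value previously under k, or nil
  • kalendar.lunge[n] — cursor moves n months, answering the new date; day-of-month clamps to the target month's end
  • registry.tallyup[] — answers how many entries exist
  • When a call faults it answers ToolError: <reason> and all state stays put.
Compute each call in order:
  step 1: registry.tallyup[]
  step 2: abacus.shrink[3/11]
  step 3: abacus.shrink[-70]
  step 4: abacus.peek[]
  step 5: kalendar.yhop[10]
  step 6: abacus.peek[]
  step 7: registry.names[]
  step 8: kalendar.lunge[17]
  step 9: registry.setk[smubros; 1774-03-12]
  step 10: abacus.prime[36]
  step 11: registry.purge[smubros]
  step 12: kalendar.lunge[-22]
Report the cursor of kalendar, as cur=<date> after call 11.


Answer: cur=2100-05-04

Derivation:
% tallyup
[out] 0
% shrink x: 3/11
[out] -3/11
% shrink x: -70
[out] 767/11
% peek
[out] 767/11
% yhop n: 10
[out] 2098-12-04
% peek
[out] 767/11
% names
[out] []
% lunge n: 17
[out] 2100-05-04
% setk k: smubros v: 1774-03-12
[out] nil
% prime x: 36
[out] 36
% purge k: smubros
[out] 1774-03-12
% lunge n: -22
[out] 2098-07-04


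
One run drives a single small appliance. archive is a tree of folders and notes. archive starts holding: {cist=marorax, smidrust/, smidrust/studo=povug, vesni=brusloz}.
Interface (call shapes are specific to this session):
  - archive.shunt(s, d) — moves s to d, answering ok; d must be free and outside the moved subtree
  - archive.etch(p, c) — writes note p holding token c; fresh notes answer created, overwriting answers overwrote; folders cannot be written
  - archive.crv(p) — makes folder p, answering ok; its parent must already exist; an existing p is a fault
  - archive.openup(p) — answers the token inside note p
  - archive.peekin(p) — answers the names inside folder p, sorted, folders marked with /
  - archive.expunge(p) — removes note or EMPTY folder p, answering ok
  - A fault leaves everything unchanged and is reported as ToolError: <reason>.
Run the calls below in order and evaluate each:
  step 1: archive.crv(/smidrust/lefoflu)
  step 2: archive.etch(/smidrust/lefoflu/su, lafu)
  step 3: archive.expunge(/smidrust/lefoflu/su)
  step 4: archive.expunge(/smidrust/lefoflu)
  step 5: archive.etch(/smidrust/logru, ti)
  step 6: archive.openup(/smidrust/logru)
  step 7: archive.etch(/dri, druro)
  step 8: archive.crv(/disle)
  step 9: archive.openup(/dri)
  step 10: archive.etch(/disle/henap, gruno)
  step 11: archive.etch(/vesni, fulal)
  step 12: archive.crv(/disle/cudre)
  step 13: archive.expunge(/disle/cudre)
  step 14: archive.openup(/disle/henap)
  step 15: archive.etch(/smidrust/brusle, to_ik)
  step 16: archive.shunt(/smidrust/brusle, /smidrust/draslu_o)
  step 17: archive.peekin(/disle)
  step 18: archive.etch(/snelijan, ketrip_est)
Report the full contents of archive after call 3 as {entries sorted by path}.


Answer: {cist=marorax, smidrust/, smidrust/lefoflu/, smidrust/studo=povug, vesni=brusloz}

Derivation:
Next I call archive.crv(/smidrust/lefoflu), giving ok.
Next I call archive.etch(/smidrust/lefoflu/su, lafu), which returns created.
Next I call archive.expunge(/smidrust/lefoflu/su), yielding ok.
I invoke archive.expunge(/smidrust/lefoflu), → ok.
Invoking archive.etch(/smidrust/logru, ti), and see created.
I try archive.openup(/smidrust/logru), → ti.
Invoking archive.etch(/dri, druro), giving created.
Now I run archive.crv(/disle), and see ok.
Next I call archive.openup(/dri), yielding druro.
Then archive.etch(/disle/henap, gruno), — result: created.
Invoking archive.etch(/vesni, fulal), which returns overwrote.
Now I run archive.crv(/disle/cudre), → ok.
I use archive.expunge(/disle/cudre), which returns ok.
I try archive.openup(/disle/henap), yielding gruno.
I run archive.etch(/smidrust/brusle, to_ik), and get created.
I run archive.shunt(/smidrust/brusle, /smidrust/draslu_o), which returns ok.
Now I run archive.peekin(/disle), which returns [henap].
Invoking archive.etch(/snelijan, ketrip_est): created.


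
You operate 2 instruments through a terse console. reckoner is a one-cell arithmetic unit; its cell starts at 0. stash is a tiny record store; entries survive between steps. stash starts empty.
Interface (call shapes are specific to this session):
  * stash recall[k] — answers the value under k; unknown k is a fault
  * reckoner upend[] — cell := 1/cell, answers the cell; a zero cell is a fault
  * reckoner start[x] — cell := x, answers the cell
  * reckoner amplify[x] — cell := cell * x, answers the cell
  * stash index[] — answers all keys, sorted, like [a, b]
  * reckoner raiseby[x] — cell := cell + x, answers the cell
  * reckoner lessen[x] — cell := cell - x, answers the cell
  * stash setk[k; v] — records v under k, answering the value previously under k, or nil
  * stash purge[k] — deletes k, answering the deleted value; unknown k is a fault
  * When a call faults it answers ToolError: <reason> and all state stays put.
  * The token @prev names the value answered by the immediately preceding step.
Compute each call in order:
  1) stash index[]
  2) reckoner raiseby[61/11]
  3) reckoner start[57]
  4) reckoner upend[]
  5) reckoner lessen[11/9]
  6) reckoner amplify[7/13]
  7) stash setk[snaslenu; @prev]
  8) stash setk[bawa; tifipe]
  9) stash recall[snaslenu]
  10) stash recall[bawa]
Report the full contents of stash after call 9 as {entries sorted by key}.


Answer: {bawa=tifipe, snaslenu=-1442/2223}

Derivation:
% stash index
  []
% reckoner raiseby x: 61/11
  61/11
% reckoner start x: 57
  57
% reckoner upend
  1/57
% reckoner lessen x: 11/9
  -206/171
% reckoner amplify x: 7/13
  -1442/2223
% stash setk k: snaslenu v: @prev
  nil
% stash setk k: bawa v: tifipe
  nil
% stash recall k: snaslenu
  -1442/2223
% stash recall k: bawa
  tifipe


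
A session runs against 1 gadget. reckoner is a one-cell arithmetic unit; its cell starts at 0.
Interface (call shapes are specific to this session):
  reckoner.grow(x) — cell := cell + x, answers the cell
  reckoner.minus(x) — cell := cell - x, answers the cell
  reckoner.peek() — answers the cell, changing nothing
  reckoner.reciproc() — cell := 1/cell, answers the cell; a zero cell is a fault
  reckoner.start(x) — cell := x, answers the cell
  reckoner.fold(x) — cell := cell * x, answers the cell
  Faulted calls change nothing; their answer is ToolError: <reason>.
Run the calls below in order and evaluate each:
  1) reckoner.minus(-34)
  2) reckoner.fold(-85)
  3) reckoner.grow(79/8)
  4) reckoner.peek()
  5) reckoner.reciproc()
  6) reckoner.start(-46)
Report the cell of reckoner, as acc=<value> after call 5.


Answer: acc=-8/23041

Derivation:
% 1. minus(x: -34) -> 34
% 2. fold(x: -85) -> -2890
% 3. grow(x: 79/8) -> -23041/8
% 4. peek() -> -23041/8
% 5. reciproc() -> -8/23041
% 6. start(x: -46) -> -46


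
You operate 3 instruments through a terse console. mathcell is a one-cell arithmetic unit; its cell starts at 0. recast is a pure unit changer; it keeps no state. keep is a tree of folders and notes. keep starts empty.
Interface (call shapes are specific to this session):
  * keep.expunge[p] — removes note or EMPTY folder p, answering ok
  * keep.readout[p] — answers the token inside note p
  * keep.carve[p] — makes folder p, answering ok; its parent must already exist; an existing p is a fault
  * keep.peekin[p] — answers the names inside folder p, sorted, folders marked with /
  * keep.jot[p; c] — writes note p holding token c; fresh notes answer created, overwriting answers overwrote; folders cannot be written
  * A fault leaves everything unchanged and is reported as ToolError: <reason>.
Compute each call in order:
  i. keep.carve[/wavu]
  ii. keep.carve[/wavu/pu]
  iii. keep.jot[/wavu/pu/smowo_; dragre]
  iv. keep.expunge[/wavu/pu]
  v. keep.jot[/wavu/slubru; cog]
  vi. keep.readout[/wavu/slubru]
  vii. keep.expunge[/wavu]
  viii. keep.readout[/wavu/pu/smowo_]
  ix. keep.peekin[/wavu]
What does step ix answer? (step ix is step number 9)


[in] keep.carve p='/wavu'
[out] ok
[in] keep.carve p='/wavu/pu'
[out] ok
[in] keep.jot p='/wavu/pu/smowo_' c='dragre'
[out] created
[in] keep.expunge p='/wavu/pu'
[out] ToolError: not empty
[in] keep.jot p='/wavu/slubru' c='cog'
[out] created
[in] keep.readout p='/wavu/slubru'
[out] cog
[in] keep.expunge p='/wavu'
[out] ToolError: not empty
[in] keep.readout p='/wavu/pu/smowo_'
[out] dragre
[in] keep.peekin p='/wavu'
[out] [pu/, slubru]

Answer: [pu/, slubru]


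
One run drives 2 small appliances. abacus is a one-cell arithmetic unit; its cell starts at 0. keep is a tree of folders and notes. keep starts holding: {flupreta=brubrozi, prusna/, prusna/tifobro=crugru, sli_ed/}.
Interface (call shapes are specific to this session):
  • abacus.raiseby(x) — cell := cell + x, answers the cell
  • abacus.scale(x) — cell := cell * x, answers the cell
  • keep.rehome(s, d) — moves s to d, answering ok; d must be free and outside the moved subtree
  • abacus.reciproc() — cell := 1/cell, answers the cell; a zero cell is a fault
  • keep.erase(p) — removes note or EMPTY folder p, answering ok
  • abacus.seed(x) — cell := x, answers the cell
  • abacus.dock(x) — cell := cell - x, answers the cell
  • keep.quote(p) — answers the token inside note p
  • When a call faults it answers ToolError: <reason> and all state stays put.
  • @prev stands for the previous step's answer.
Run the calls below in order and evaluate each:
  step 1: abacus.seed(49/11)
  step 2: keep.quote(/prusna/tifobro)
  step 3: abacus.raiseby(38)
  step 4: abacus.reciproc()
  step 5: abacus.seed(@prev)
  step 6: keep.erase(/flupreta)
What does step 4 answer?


Answer: 11/467

Derivation:
% abacus.seed 49/11
:: 49/11
% keep.quote /prusna/tifobro
:: crugru
% abacus.raiseby 38
:: 467/11
% abacus.reciproc
:: 11/467
% abacus.seed @prev
:: 11/467
% keep.erase /flupreta
:: ok


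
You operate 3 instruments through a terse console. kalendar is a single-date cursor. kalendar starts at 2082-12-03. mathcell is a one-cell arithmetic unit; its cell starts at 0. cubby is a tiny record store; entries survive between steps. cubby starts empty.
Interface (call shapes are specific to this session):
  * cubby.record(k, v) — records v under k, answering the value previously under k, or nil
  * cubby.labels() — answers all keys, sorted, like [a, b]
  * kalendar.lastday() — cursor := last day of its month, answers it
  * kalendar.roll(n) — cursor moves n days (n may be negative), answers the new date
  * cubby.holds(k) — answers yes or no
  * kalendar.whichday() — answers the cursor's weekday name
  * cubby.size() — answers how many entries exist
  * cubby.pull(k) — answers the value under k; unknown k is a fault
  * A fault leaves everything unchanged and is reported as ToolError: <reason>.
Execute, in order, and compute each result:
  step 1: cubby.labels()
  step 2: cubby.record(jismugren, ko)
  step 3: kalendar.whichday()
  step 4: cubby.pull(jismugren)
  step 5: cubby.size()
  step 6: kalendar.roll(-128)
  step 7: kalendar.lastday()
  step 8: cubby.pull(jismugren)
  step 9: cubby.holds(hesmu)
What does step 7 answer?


Answer: 2082-07-31

Derivation:
>>> cubby.labels
= []
>>> cubby.record jismugren ko
= nil
>>> kalendar.whichday
= Thursday
>>> cubby.pull jismugren
= ko
>>> cubby.size
= 1
>>> kalendar.roll -128
= 2082-07-28
>>> kalendar.lastday
= 2082-07-31
>>> cubby.pull jismugren
= ko
>>> cubby.holds hesmu
= no


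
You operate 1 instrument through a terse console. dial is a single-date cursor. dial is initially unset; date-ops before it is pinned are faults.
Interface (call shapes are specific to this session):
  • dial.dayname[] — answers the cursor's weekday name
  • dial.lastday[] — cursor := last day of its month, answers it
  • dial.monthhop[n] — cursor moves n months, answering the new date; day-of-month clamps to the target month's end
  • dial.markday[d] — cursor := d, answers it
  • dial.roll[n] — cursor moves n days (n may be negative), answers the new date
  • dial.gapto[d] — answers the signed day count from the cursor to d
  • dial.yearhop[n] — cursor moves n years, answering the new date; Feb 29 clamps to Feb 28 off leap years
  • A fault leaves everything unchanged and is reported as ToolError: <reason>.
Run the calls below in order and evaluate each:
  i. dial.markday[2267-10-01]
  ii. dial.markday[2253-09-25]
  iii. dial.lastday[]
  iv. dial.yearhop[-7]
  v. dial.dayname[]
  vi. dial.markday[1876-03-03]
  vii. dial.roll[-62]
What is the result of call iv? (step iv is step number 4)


-- 1. markday(d→2267-10-01) => 2267-10-01
-- 2. markday(d→2253-09-25) => 2253-09-25
-- 3. lastday() => 2253-09-30
-- 4. yearhop(n→-7) => 2246-09-30
-- 5. dayname() => Wednesday
-- 6. markday(d→1876-03-03) => 1876-03-03
-- 7. roll(n→-62) => 1876-01-01

Answer: 2246-09-30


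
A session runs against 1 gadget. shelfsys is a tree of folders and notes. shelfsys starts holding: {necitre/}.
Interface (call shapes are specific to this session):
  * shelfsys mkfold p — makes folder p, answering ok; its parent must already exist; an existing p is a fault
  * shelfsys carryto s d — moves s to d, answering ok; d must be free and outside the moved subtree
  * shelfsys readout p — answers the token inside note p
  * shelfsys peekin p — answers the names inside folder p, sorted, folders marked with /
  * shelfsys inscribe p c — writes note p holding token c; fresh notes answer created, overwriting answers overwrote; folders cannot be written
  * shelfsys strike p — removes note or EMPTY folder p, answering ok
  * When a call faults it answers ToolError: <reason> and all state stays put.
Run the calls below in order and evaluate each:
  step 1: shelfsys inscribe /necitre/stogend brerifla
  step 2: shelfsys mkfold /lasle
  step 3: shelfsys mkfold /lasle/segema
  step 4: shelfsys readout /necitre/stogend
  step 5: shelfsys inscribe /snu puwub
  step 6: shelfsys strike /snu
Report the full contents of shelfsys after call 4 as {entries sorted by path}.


-> shelfsys inscribe(p='/necitre/stogend', c='brerifla')
<- created
-> shelfsys mkfold(p='/lasle')
<- ok
-> shelfsys mkfold(p='/lasle/segema')
<- ok
-> shelfsys readout(p='/necitre/stogend')
<- brerifla
-> shelfsys inscribe(p='/snu', c='puwub')
<- created
-> shelfsys strike(p='/snu')
<- ok

Answer: {lasle/, lasle/segema/, necitre/, necitre/stogend=brerifla}


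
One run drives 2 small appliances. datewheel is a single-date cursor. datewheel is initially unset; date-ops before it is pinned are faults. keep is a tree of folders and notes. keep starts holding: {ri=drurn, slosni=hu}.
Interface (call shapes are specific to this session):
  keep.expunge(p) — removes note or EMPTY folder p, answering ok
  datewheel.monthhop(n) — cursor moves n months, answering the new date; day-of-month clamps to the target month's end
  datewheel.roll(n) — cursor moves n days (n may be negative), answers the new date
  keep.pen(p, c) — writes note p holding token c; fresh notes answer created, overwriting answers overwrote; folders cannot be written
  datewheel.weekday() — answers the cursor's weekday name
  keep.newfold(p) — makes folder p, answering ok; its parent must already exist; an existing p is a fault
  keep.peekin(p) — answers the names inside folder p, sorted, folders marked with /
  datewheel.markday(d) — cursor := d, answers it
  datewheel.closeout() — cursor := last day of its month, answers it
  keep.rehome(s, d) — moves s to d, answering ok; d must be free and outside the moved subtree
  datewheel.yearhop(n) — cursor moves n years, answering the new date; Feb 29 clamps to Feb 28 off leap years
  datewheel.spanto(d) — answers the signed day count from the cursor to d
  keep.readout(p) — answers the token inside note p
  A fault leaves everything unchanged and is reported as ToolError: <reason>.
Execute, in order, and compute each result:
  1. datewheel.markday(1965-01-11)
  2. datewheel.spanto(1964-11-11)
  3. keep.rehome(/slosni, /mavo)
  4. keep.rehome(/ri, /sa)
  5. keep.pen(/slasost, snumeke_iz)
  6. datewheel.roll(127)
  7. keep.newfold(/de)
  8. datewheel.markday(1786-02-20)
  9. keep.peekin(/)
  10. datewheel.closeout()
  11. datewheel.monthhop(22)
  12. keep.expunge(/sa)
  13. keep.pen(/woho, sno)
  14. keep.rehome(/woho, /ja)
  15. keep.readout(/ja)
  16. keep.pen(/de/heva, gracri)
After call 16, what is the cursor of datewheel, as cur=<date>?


Next I call datewheel.markday(d→1965-01-11), — result: 1965-01-11.
Now I run datewheel.spanto(d→1964-11-11), → -61.
Then keep.rehome(s→/slosni, d→/mavo), and observe ok.
I call keep.rehome(s→/ri, d→/sa), giving ok.
I call keep.pen(p→/slasost, c→snumeke_iz), → created.
Calling datewheel.roll(n→127), — result: 1965-05-18.
Invoking keep.newfold(p→/de), giving ok.
I try datewheel.markday(d→1786-02-20), and get 1786-02-20.
Now I run keep.peekin(p→/): [de/, mavo, sa, slasost].
I run datewheel.closeout(), — result: 1786-02-28.
Calling datewheel.monthhop(n→22), and see 1787-12-28.
Calling keep.expunge(p→/sa), and get ok.
I use keep.pen(p→/woho, c→sno), yielding created.
Invoking keep.rehome(s→/woho, d→/ja): ok.
Now I run keep.readout(p→/ja), → sno.
I try keep.pen(p→/de/heva, c→gracri), giving created.

Answer: cur=1787-12-28


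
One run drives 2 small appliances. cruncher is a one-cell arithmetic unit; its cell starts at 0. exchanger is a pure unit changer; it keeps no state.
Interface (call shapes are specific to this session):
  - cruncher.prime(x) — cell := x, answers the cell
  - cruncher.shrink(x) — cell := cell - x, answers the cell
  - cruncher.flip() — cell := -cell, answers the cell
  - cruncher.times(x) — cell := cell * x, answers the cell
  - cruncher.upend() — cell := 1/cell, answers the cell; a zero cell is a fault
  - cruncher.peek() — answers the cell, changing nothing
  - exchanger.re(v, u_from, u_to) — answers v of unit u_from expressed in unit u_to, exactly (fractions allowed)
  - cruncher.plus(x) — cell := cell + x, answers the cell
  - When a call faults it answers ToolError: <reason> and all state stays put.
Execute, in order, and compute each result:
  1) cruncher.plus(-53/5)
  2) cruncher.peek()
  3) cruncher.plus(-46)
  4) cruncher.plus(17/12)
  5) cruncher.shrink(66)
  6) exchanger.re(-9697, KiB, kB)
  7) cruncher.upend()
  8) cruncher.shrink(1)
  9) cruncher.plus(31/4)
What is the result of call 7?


Answer: -60/7271

Derivation:
! 1. cruncher.plus(x: -53/5) == -53/5
! 2. cruncher.peek() == -53/5
! 3. cruncher.plus(x: -46) == -283/5
! 4. cruncher.plus(x: 17/12) == -3311/60
! 5. cruncher.shrink(x: 66) == -7271/60
! 6. exchanger.re(v: -9697, u_from: KiB, u_to: kB) == -1241216/125
! 7. cruncher.upend() == -60/7271
! 8. cruncher.shrink(x: 1) == -7331/7271
! 9. cruncher.plus(x: 31/4) == 196077/29084


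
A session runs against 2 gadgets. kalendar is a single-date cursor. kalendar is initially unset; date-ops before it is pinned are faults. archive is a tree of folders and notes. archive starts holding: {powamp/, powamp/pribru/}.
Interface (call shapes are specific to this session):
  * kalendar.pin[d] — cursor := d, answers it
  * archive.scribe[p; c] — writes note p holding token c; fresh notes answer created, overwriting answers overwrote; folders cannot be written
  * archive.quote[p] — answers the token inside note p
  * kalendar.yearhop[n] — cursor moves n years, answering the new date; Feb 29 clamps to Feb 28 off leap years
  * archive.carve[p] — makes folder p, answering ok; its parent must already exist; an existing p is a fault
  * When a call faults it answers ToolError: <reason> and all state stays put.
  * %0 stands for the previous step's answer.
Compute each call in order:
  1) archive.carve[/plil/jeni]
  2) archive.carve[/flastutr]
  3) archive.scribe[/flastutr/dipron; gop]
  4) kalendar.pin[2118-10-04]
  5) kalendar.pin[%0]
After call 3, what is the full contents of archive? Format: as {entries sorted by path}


Using archive.carve with /plil/jeni, giving ToolError: no parent.
Invoking archive.carve with /flastutr, which returns ok.
Then archive.scribe with /flastutr/dipron, gop, and get created.
I invoke kalendar.pin with 2118-10-04, giving 2118-10-04.
Now I run kalendar.pin with %0, → 2118-10-04.

Answer: {flastutr/, flastutr/dipron=gop, powamp/, powamp/pribru/}


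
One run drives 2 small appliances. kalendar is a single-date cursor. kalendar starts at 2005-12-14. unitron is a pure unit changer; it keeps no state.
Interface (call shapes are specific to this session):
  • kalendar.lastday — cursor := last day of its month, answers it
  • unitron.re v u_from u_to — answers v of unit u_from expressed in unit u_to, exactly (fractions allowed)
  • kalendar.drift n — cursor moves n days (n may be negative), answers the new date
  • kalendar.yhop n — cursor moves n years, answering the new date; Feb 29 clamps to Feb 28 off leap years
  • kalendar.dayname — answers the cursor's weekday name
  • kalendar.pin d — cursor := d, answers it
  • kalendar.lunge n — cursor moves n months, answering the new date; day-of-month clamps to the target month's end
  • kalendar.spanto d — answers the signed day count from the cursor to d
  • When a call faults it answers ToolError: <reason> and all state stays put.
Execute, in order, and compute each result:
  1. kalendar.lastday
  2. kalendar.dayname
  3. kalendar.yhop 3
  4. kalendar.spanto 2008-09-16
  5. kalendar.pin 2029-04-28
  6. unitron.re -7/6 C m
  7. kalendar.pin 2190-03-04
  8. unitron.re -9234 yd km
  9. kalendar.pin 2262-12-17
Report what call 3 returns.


Answer: 2008-12-31

Derivation:
;; kalendar.lastday() ~> 2005-12-31
;; kalendar.dayname() ~> Saturday
;; kalendar.yhop(n=3) ~> 2008-12-31
;; kalendar.spanto(d=2008-09-16) ~> -106
;; kalendar.pin(d=2029-04-28) ~> 2029-04-28
;; unitron.re(v=-7/6, u_from=C, u_to=m) ~> ToolError: incompatible units
;; kalendar.pin(d=2190-03-04) ~> 2190-03-04
;; unitron.re(v=-9234, u_from=yd, u_to=km) ~> -5277231/625000
;; kalendar.pin(d=2262-12-17) ~> 2262-12-17


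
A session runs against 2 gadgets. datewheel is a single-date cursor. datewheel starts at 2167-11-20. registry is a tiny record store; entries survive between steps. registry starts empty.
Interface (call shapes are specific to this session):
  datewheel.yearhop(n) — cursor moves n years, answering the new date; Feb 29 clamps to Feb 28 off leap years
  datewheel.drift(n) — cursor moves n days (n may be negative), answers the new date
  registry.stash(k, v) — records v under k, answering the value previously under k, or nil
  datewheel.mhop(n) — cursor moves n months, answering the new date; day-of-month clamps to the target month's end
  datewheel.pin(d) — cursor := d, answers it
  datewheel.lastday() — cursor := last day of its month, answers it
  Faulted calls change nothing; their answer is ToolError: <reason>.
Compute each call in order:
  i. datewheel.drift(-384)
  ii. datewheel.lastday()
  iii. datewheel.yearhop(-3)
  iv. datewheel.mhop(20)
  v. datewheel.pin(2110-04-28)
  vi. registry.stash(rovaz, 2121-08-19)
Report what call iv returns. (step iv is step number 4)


Answer: 2165-07-30

Derivation:
·→ datewheel.drift(n→-384)
·← 2166-11-01
·→ datewheel.lastday()
·← 2166-11-30
·→ datewheel.yearhop(n→-3)
·← 2163-11-30
·→ datewheel.mhop(n→20)
·← 2165-07-30
·→ datewheel.pin(d→2110-04-28)
·← 2110-04-28
·→ registry.stash(k→rovaz, v→2121-08-19)
·← nil


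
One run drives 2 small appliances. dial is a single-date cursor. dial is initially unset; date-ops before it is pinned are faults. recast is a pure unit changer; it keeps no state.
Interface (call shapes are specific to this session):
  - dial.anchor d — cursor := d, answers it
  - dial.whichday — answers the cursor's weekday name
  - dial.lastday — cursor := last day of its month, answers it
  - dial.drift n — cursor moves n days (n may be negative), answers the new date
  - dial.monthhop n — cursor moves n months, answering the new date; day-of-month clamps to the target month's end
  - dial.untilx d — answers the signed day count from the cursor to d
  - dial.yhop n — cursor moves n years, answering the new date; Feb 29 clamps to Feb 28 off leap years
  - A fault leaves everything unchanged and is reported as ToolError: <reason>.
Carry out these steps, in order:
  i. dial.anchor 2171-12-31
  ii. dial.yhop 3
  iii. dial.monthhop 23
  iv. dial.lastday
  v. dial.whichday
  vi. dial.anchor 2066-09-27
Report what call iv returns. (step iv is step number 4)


Answer: 2176-11-30

Derivation:
// dial.anchor(2171-12-31) => 2171-12-31
// dial.yhop(3) => 2174-12-31
// dial.monthhop(23) => 2176-11-30
// dial.lastday() => 2176-11-30
// dial.whichday() => Saturday
// dial.anchor(2066-09-27) => 2066-09-27


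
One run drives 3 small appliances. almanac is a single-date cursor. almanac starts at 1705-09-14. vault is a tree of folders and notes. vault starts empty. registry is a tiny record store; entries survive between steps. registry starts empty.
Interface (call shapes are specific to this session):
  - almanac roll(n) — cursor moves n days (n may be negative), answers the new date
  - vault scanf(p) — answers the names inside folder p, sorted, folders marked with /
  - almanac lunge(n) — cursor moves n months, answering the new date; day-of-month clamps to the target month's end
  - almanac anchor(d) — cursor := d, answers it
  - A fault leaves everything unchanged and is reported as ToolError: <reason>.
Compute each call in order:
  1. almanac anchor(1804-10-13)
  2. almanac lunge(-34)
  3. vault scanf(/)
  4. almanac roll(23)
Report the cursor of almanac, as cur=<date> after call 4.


Answer: cur=1802-01-05

Derivation:
% 1. almanac anchor(d→1804-10-13) == 1804-10-13
% 2. almanac lunge(n→-34) == 1801-12-13
% 3. vault scanf(p→/) == []
% 4. almanac roll(n→23) == 1802-01-05


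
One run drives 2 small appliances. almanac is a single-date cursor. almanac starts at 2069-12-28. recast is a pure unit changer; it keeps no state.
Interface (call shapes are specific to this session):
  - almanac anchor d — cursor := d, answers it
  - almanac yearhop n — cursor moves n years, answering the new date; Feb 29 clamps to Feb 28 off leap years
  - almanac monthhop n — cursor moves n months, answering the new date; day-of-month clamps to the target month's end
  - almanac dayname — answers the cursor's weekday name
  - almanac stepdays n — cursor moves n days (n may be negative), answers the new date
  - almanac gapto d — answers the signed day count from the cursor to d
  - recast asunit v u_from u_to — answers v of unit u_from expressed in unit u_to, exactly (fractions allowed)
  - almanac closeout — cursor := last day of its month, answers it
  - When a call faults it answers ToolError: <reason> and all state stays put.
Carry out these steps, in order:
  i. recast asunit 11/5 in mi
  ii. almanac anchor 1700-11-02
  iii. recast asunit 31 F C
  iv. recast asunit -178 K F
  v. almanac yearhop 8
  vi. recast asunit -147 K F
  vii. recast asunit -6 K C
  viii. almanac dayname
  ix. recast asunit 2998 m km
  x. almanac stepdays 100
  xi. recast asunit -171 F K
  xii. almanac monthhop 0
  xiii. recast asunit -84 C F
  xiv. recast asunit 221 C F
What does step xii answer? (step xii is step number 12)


Answer: 1709-02-10

Derivation:
>> recast asunit(v=11/5, u_from=in, u_to=mi)
<< 1/28800
>> almanac anchor(d=1700-11-02)
<< 1700-11-02
>> recast asunit(v=31, u_from=F, u_to=C)
<< -5/9
>> recast asunit(v=-178, u_from=K, u_to=F)
<< -78007/100
>> almanac yearhop(n=8)
<< 1708-11-02
>> recast asunit(v=-147, u_from=K, u_to=F)
<< -72427/100
>> recast asunit(v=-6, u_from=K, u_to=C)
<< -5583/20
>> almanac dayname()
<< Friday
>> recast asunit(v=2998, u_from=m, u_to=km)
<< 1499/500
>> almanac stepdays(n=100)
<< 1709-02-10
>> recast asunit(v=-171, u_from=F, u_to=K)
<< 28867/180
>> almanac monthhop(n=0)
<< 1709-02-10
>> recast asunit(v=-84, u_from=C, u_to=F)
<< -596/5
>> recast asunit(v=221, u_from=C, u_to=F)
<< 2149/5


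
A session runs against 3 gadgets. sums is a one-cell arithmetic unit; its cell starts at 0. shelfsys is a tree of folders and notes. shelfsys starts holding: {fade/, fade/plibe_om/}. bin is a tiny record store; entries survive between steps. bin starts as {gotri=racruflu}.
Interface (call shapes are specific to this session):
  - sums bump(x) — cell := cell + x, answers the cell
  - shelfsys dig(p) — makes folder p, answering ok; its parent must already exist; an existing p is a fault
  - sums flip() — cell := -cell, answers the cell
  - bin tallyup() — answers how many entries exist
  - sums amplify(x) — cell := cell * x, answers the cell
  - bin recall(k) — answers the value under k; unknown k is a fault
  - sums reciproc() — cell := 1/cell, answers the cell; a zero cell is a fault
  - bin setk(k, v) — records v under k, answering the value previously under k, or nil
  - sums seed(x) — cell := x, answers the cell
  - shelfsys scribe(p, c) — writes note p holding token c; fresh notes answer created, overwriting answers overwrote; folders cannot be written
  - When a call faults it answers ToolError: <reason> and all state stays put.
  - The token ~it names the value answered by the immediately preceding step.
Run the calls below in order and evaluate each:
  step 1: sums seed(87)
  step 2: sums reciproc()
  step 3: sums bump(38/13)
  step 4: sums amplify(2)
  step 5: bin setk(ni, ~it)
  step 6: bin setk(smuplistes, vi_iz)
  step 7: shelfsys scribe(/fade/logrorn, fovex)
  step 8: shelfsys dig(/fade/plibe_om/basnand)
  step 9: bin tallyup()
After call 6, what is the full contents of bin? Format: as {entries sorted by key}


==> sums seed(x='87')
<== 87
==> sums reciproc()
<== 1/87
==> sums bump(x='38/13')
<== 3319/1131
==> sums amplify(x='2')
<== 6638/1131
==> bin setk(k='ni', v='~it')
<== nil
==> bin setk(k='smuplistes', v='vi_iz')
<== nil
==> shelfsys scribe(p='/fade/logrorn', c='fovex')
<== created
==> shelfsys dig(p='/fade/plibe_om/basnand')
<== ok
==> bin tallyup()
<== 3

Answer: {gotri=racruflu, ni=6638/1131, smuplistes=vi_iz}


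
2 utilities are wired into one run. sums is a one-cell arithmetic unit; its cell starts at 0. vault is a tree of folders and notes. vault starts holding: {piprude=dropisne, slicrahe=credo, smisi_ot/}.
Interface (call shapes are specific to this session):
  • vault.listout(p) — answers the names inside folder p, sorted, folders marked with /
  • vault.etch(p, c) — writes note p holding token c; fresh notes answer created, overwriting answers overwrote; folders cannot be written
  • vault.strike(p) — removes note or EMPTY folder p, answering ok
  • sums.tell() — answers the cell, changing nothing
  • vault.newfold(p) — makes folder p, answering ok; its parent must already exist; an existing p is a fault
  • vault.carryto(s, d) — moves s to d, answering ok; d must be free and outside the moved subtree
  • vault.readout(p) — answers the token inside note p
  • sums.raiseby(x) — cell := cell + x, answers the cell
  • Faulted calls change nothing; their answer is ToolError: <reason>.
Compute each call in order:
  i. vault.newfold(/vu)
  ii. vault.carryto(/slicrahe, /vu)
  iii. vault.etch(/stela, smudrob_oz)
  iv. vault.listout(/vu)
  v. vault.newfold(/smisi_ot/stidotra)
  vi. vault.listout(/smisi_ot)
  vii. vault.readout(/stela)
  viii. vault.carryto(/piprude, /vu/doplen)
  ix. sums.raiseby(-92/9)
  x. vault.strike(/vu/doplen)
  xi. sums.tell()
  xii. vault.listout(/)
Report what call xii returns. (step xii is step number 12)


-- newfold(/vu) == ok
-- carryto(/slicrahe, /vu) == ToolError: exists
-- etch(/stela, smudrob_oz) == created
-- listout(/vu) == []
-- newfold(/smisi_ot/stidotra) == ok
-- listout(/smisi_ot) == [stidotra/]
-- readout(/stela) == smudrob_oz
-- carryto(/piprude, /vu/doplen) == ok
-- raiseby(-92/9) == -92/9
-- strike(/vu/doplen) == ok
-- tell() == -92/9
-- listout(/) == [slicrahe, smisi_ot/, stela, vu/]

Answer: [slicrahe, smisi_ot/, stela, vu/]


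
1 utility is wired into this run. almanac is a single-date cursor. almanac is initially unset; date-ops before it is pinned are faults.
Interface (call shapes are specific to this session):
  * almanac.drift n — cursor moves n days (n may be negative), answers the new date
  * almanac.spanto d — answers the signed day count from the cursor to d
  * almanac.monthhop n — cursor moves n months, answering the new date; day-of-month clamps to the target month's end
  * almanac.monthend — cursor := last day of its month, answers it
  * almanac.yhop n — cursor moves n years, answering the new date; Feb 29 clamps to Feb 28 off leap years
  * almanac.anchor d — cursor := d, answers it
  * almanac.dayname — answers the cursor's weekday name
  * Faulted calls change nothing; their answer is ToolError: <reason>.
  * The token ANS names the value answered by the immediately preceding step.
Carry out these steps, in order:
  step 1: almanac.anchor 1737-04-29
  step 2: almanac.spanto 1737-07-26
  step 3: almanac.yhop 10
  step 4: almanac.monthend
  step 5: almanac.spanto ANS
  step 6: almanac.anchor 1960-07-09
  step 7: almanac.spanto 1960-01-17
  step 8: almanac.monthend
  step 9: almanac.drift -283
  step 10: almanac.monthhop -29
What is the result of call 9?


Answer: 1959-10-22

Derivation:
[in] anchor 1737-04-29
:: 1737-04-29
[in] spanto 1737-07-26
:: 88
[in] yhop 10
:: 1747-04-29
[in] monthend
:: 1747-04-30
[in] spanto ANS
:: 0
[in] anchor 1960-07-09
:: 1960-07-09
[in] spanto 1960-01-17
:: -174
[in] monthend
:: 1960-07-31
[in] drift -283
:: 1959-10-22
[in] monthhop -29
:: 1957-05-22
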